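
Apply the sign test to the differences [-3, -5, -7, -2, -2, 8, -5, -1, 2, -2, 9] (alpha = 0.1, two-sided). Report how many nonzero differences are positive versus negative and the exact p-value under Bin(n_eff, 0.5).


Step 1: Discard zero differences. Original n = 11; n_eff = number of nonzero differences = 11.
Nonzero differences (with sign): -3, -5, -7, -2, -2, +8, -5, -1, +2, -2, +9
Step 2: Count signs: positive = 3, negative = 8.
Step 3: Under H0: P(positive) = 0.5, so the number of positives S ~ Bin(11, 0.5).
Step 4: Two-sided exact p-value = sum of Bin(11,0.5) probabilities at or below the observed probability = 0.226562.
Step 5: alpha = 0.1. fail to reject H0.

n_eff = 11, pos = 3, neg = 8, p = 0.226562, fail to reject H0.


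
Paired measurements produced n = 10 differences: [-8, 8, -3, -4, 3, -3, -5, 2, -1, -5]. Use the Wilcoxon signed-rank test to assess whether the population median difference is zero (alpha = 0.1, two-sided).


Step 1: Drop any zero differences (none here) and take |d_i|.
|d| = [8, 8, 3, 4, 3, 3, 5, 2, 1, 5]
Step 2: Midrank |d_i| (ties get averaged ranks).
ranks: |8|->9.5, |8|->9.5, |3|->4, |4|->6, |3|->4, |3|->4, |5|->7.5, |2|->2, |1|->1, |5|->7.5
Step 3: Attach original signs; sum ranks with positive sign and with negative sign.
W+ = 9.5 + 4 + 2 = 15.5
W- = 9.5 + 4 + 6 + 4 + 7.5 + 1 + 7.5 = 39.5
(Check: W+ + W- = 55 should equal n(n+1)/2 = 55.)
Step 4: Test statistic W = min(W+, W-) = 15.5.
Step 5: Ties in |d|, so use the tie-corrected normal approximation.
        E[W] = n(n+1)/4 = 10*11/4 = 27.5.
        Tie groups: |d|=3 (t=3), |d|=5 (t=2), |d|=8 (t=2); sum(t^3 - t) = 36.
        Var[W] = n(n+1)(2n+1)/24 - sum(t^3-t)/48 = 2310/24 - 36/48 = 95.5.
        z = (W - E[W]) / sqrt(Var[W]) = (15.5 - 27.5) / 9.7724 = -1.2279.
        Two-sided p = 2*Phi(z) = 0.219467.
Step 6: alpha = 0.1. fail to reject H0.

W+ = 15.5, W- = 39.5, W = min = 15.5, p = 0.219467, fail to reject H0.


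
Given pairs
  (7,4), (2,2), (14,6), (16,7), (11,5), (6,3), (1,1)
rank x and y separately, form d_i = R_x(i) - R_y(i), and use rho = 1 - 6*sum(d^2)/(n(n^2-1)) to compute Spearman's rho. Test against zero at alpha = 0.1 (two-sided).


Step 1: Rank x and y separately (midranks; no ties here).
rank(x): 7->4, 2->2, 14->6, 16->7, 11->5, 6->3, 1->1
rank(y): 4->4, 2->2, 6->6, 7->7, 5->5, 3->3, 1->1
Step 2: d_i = R_x(i) - R_y(i); compute d_i^2.
  (4-4)^2=0, (2-2)^2=0, (6-6)^2=0, (7-7)^2=0, (5-5)^2=0, (3-3)^2=0, (1-1)^2=0
sum(d^2) = 0.
Step 3: rho = 1 - 6*0 / (7*(7^2 - 1)) = 1 - 0/336 = 1.000000.
Step 5: Two-sided p-value from the t-distribution with 5 df = 0.000000.
Step 6: alpha = 0.1. reject H0.

rho = 1.0000, p = 0.000000, reject H0 at alpha = 0.1.


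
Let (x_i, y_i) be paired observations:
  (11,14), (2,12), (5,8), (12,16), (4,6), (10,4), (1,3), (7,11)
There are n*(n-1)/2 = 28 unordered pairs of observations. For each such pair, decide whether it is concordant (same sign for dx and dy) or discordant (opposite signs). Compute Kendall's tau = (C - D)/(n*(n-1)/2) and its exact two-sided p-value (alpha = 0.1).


Step 1: Enumerate the 28 unordered pairs (i,j) with i<j and classify each by sign(x_j-x_i) * sign(y_j-y_i).
  (1,2):dx=-9,dy=-2->C; (1,3):dx=-6,dy=-6->C; (1,4):dx=+1,dy=+2->C; (1,5):dx=-7,dy=-8->C
  (1,6):dx=-1,dy=-10->C; (1,7):dx=-10,dy=-11->C; (1,8):dx=-4,dy=-3->C; (2,3):dx=+3,dy=-4->D
  (2,4):dx=+10,dy=+4->C; (2,5):dx=+2,dy=-6->D; (2,6):dx=+8,dy=-8->D; (2,7):dx=-1,dy=-9->C
  (2,8):dx=+5,dy=-1->D; (3,4):dx=+7,dy=+8->C; (3,5):dx=-1,dy=-2->C; (3,6):dx=+5,dy=-4->D
  (3,7):dx=-4,dy=-5->C; (3,8):dx=+2,dy=+3->C; (4,5):dx=-8,dy=-10->C; (4,6):dx=-2,dy=-12->C
  (4,7):dx=-11,dy=-13->C; (4,8):dx=-5,dy=-5->C; (5,6):dx=+6,dy=-2->D; (5,7):dx=-3,dy=-3->C
  (5,8):dx=+3,dy=+5->C; (6,7):dx=-9,dy=-1->C; (6,8):dx=-3,dy=+7->D; (7,8):dx=+6,dy=+8->C
Step 2: C = 21, D = 7, total pairs = 28.
Step 3: tau = (C - D)/(n(n-1)/2) = (21 - 7)/28 = 0.500000.
Step 4: Exact two-sided p-value (enumerate n! = 40320 permutations of y under H0): p = 0.108681.
Step 5: alpha = 0.1. fail to reject H0.

tau_b = 0.5000 (C=21, D=7), p = 0.108681, fail to reject H0.


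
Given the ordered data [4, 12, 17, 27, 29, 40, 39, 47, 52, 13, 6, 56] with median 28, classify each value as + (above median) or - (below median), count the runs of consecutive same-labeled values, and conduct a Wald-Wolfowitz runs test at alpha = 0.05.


Step 1: Compute median = 28; label A = above, B = below.
Labels in order: BBBBAAAAABBA  (n_A = 6, n_B = 6)
Step 2: Count runs R = 4.
Step 3: Under H0 (random ordering), E[R] = 2*n_A*n_B/(n_A+n_B) + 1 = 2*6*6/12 + 1 = 7.0000.
        Var[R] = 2*n_A*n_B*(2*n_A*n_B - n_A - n_B) / ((n_A+n_B)^2 * (n_A+n_B-1)) = 4320/1584 = 2.7273.
        SD[R] = 1.6514.
Step 4: Continuity-corrected z = (R + 0.5 - E[R]) / SD[R] = (4 + 0.5 - 7.0000) / 1.6514 = -1.5138.
Step 5: Two-sided p-value via normal approximation = 2*(1 - Phi(|z|)) = 0.130070.
Step 6: alpha = 0.05. fail to reject H0.

R = 4, z = -1.5138, p = 0.130070, fail to reject H0.


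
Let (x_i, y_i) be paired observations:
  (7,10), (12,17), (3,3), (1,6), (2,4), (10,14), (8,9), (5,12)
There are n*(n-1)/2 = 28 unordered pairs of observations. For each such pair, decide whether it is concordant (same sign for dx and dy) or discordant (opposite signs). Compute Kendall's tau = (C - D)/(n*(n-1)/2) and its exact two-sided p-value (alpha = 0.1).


Step 1: Enumerate the 28 unordered pairs (i,j) with i<j and classify each by sign(x_j-x_i) * sign(y_j-y_i).
  (1,2):dx=+5,dy=+7->C; (1,3):dx=-4,dy=-7->C; (1,4):dx=-6,dy=-4->C; (1,5):dx=-5,dy=-6->C
  (1,6):dx=+3,dy=+4->C; (1,7):dx=+1,dy=-1->D; (1,8):dx=-2,dy=+2->D; (2,3):dx=-9,dy=-14->C
  (2,4):dx=-11,dy=-11->C; (2,5):dx=-10,dy=-13->C; (2,6):dx=-2,dy=-3->C; (2,7):dx=-4,dy=-8->C
  (2,8):dx=-7,dy=-5->C; (3,4):dx=-2,dy=+3->D; (3,5):dx=-1,dy=+1->D; (3,6):dx=+7,dy=+11->C
  (3,7):dx=+5,dy=+6->C; (3,8):dx=+2,dy=+9->C; (4,5):dx=+1,dy=-2->D; (4,6):dx=+9,dy=+8->C
  (4,7):dx=+7,dy=+3->C; (4,8):dx=+4,dy=+6->C; (5,6):dx=+8,dy=+10->C; (5,7):dx=+6,dy=+5->C
  (5,8):dx=+3,dy=+8->C; (6,7):dx=-2,dy=-5->C; (6,8):dx=-5,dy=-2->C; (7,8):dx=-3,dy=+3->D
Step 2: C = 22, D = 6, total pairs = 28.
Step 3: tau = (C - D)/(n(n-1)/2) = (22 - 6)/28 = 0.571429.
Step 4: Exact two-sided p-value (enumerate n! = 40320 permutations of y under H0): p = 0.061012.
Step 5: alpha = 0.1. reject H0.

tau_b = 0.5714 (C=22, D=6), p = 0.061012, reject H0.


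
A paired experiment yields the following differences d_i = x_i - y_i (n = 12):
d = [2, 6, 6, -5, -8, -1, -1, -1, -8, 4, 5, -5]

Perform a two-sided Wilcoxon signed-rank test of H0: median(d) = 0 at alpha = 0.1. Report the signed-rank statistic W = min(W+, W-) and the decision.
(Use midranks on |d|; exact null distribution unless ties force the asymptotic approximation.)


Step 1: Drop any zero differences (none here) and take |d_i|.
|d| = [2, 6, 6, 5, 8, 1, 1, 1, 8, 4, 5, 5]
Step 2: Midrank |d_i| (ties get averaged ranks).
ranks: |2|->4, |6|->9.5, |6|->9.5, |5|->7, |8|->11.5, |1|->2, |1|->2, |1|->2, |8|->11.5, |4|->5, |5|->7, |5|->7
Step 3: Attach original signs; sum ranks with positive sign and with negative sign.
W+ = 4 + 9.5 + 9.5 + 5 + 7 = 35
W- = 7 + 11.5 + 2 + 2 + 2 + 11.5 + 7 = 43
(Check: W+ + W- = 78 should equal n(n+1)/2 = 78.)
Step 4: Test statistic W = min(W+, W-) = 35.
Step 5: Ties in |d|, so use the tie-corrected normal approximation.
        E[W] = n(n+1)/4 = 12*13/4 = 39.
        Tie groups: |d|=1 (t=3), |d|=5 (t=3), |d|=6 (t=2), |d|=8 (t=2); sum(t^3 - t) = 60.
        Var[W] = n(n+1)(2n+1)/24 - sum(t^3-t)/48 = 3900/24 - 60/48 = 161.25.
        z = (W - E[W]) / sqrt(Var[W]) = (35 - 39) / 12.6984 = -0.3150.
        Two-sided p = 2*Phi(z) = 0.752762.
Step 6: alpha = 0.1. fail to reject H0.

W+ = 35, W- = 43, W = min = 35, p = 0.752762, fail to reject H0.


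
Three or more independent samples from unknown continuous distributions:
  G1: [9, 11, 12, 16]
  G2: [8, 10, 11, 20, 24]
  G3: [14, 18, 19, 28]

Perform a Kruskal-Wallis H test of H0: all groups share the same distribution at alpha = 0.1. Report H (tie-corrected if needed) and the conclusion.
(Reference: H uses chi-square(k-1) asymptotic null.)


Step 1: Combine all N = 13 observations and assign midranks.
sorted (value, group, rank): (8,G2,1), (9,G1,2), (10,G2,3), (11,G1,4.5), (11,G2,4.5), (12,G1,6), (14,G3,7), (16,G1,8), (18,G3,9), (19,G3,10), (20,G2,11), (24,G2,12), (28,G3,13)
Step 2: Sum ranks within each group.
R_1 = 20.5 (n_1 = 4)
R_2 = 31.5 (n_2 = 5)
R_3 = 39 (n_3 = 4)
Step 3: H = 12/(N(N+1)) * sum(R_i^2/n_i) - 3(N+1)
     = 12/(13*14) * (20.5^2/4 + 31.5^2/5 + 39^2/4) - 3*14
     = 0.065934 * 683.763 - 42
     = 3.083242.
Step 4: Ties present; correction factor C = 1 - 6/(13^3 - 13) = 0.997253. Corrected H = 3.083242 / 0.997253 = 3.091736.
Step 5: Under H0, H ~ chi^2(2); p-value = 0.213127.
Step 6: alpha = 0.1. fail to reject H0.

H = 3.0917, df = 2, p = 0.213127, fail to reject H0.


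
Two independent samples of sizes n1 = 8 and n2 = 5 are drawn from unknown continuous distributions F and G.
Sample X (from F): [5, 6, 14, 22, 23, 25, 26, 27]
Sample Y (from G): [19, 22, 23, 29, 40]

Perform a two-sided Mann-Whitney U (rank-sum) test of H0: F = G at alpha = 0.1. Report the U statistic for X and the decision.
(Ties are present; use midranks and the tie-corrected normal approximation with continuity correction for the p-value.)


Step 1: Combine and sort all 13 observations; assign midranks.
sorted (value, group): (5,X), (6,X), (14,X), (19,Y), (22,X), (22,Y), (23,X), (23,Y), (25,X), (26,X), (27,X), (29,Y), (40,Y)
ranks: 5->1, 6->2, 14->3, 19->4, 22->5.5, 22->5.5, 23->7.5, 23->7.5, 25->9, 26->10, 27->11, 29->12, 40->13
Step 2: Rank sum for X: R1 = 1 + 2 + 3 + 5.5 + 7.5 + 9 + 10 + 11 = 49.
Step 3: U_X = R1 - n1(n1+1)/2 = 49 - 8*9/2 = 49 - 36 = 13.
       U_Y = n1*n2 - U_X = 40 - 13 = 27.
Step 4: Ties are present, so use the tie-corrected normal approximation (with continuity correction) for the p-value.
Step 5: p-value = 0.340019; compare to alpha = 0.1. fail to reject H0.

U_X = 13, p = 0.340019, fail to reject H0 at alpha = 0.1.


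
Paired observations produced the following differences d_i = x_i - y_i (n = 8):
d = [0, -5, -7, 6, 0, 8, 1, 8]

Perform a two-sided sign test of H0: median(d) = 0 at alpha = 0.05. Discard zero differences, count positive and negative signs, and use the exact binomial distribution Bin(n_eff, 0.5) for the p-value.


Step 1: Discard zero differences. Original n = 8; n_eff = number of nonzero differences = 6.
Nonzero differences (with sign): -5, -7, +6, +8, +1, +8
Step 2: Count signs: positive = 4, negative = 2.
Step 3: Under H0: P(positive) = 0.5, so the number of positives S ~ Bin(6, 0.5).
Step 4: Two-sided exact p-value = sum of Bin(6,0.5) probabilities at or below the observed probability = 0.687500.
Step 5: alpha = 0.05. fail to reject H0.

n_eff = 6, pos = 4, neg = 2, p = 0.687500, fail to reject H0.


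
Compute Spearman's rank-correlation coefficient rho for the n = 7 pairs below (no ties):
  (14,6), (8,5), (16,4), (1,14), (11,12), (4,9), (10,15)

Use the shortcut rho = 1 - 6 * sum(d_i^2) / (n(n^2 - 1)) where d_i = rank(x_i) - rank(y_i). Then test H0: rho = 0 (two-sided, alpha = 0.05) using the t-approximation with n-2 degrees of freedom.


Step 1: Rank x and y separately (midranks; no ties here).
rank(x): 14->6, 8->3, 16->7, 1->1, 11->5, 4->2, 10->4
rank(y): 6->3, 5->2, 4->1, 14->6, 12->5, 9->4, 15->7
Step 2: d_i = R_x(i) - R_y(i); compute d_i^2.
  (6-3)^2=9, (3-2)^2=1, (7-1)^2=36, (1-6)^2=25, (5-5)^2=0, (2-4)^2=4, (4-7)^2=9
sum(d^2) = 84.
Step 3: rho = 1 - 6*84 / (7*(7^2 - 1)) = 1 - 504/336 = -0.500000.
Step 4: Under H0, t = rho * sqrt((n-2)/(1-rho^2)) = -1.2910 ~ t(5).
Step 5: Two-sided p-value from the t-distribution with 5 df = 0.253170.
Step 6: alpha = 0.05. fail to reject H0.

rho = -0.5000, p = 0.253170, fail to reject H0 at alpha = 0.05.


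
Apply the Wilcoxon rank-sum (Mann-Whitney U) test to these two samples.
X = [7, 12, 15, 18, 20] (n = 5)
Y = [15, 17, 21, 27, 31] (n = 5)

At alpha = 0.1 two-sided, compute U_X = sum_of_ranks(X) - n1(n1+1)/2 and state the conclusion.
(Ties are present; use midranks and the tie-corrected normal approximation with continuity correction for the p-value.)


Step 1: Combine and sort all 10 observations; assign midranks.
sorted (value, group): (7,X), (12,X), (15,X), (15,Y), (17,Y), (18,X), (20,X), (21,Y), (27,Y), (31,Y)
ranks: 7->1, 12->2, 15->3.5, 15->3.5, 17->5, 18->6, 20->7, 21->8, 27->9, 31->10
Step 2: Rank sum for X: R1 = 1 + 2 + 3.5 + 6 + 7 = 19.5.
Step 3: U_X = R1 - n1(n1+1)/2 = 19.5 - 5*6/2 = 19.5 - 15 = 4.5.
       U_Y = n1*n2 - U_X = 25 - 4.5 = 20.5.
Step 4: Ties are present, so use the tie-corrected normal approximation (with continuity correction) for the p-value.
Step 5: p-value = 0.116074; compare to alpha = 0.1. fail to reject H0.

U_X = 4.5, p = 0.116074, fail to reject H0 at alpha = 0.1.


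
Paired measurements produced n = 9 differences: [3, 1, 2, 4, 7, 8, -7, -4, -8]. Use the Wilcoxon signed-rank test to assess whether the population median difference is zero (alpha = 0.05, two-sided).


Step 1: Drop any zero differences (none here) and take |d_i|.
|d| = [3, 1, 2, 4, 7, 8, 7, 4, 8]
Step 2: Midrank |d_i| (ties get averaged ranks).
ranks: |3|->3, |1|->1, |2|->2, |4|->4.5, |7|->6.5, |8|->8.5, |7|->6.5, |4|->4.5, |8|->8.5
Step 3: Attach original signs; sum ranks with positive sign and with negative sign.
W+ = 3 + 1 + 2 + 4.5 + 6.5 + 8.5 = 25.5
W- = 6.5 + 4.5 + 8.5 = 19.5
(Check: W+ + W- = 45 should equal n(n+1)/2 = 45.)
Step 4: Test statistic W = min(W+, W-) = 19.5.
Step 5: Ties in |d|, so use the tie-corrected normal approximation.
        E[W] = n(n+1)/4 = 9*10/4 = 22.5.
        Tie groups: |d|=4 (t=2), |d|=7 (t=2), |d|=8 (t=2); sum(t^3 - t) = 18.
        Var[W] = n(n+1)(2n+1)/24 - sum(t^3-t)/48 = 1710/24 - 18/48 = 70.875.
        z = (W - E[W]) / sqrt(Var[W]) = (19.5 - 22.5) / 8.4187 = -0.3563.
        Two-sided p = 2*Phi(z) = 0.721580.
Step 6: alpha = 0.05. fail to reject H0.

W+ = 25.5, W- = 19.5, W = min = 19.5, p = 0.721580, fail to reject H0.


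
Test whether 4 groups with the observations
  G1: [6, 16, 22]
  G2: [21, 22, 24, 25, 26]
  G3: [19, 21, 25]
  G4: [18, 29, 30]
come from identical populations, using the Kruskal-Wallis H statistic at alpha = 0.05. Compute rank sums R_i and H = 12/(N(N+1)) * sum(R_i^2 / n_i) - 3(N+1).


Step 1: Combine all N = 14 observations and assign midranks.
sorted (value, group, rank): (6,G1,1), (16,G1,2), (18,G4,3), (19,G3,4), (21,G2,5.5), (21,G3,5.5), (22,G1,7.5), (22,G2,7.5), (24,G2,9), (25,G2,10.5), (25,G3,10.5), (26,G2,12), (29,G4,13), (30,G4,14)
Step 2: Sum ranks within each group.
R_1 = 10.5 (n_1 = 3)
R_2 = 44.5 (n_2 = 5)
R_3 = 20 (n_3 = 3)
R_4 = 30 (n_4 = 3)
Step 3: H = 12/(N(N+1)) * sum(R_i^2/n_i) - 3(N+1)
     = 12/(14*15) * (10.5^2/3 + 44.5^2/5 + 20^2/3 + 30^2/3) - 3*15
     = 0.057143 * 866.133 - 45
     = 4.493333.
Step 4: Ties present; correction factor C = 1 - 18/(14^3 - 14) = 0.993407. Corrected H = 4.493333 / 0.993407 = 4.523156.
Step 5: Under H0, H ~ chi^2(3); p-value = 0.210234.
Step 6: alpha = 0.05. fail to reject H0.

H = 4.5232, df = 3, p = 0.210234, fail to reject H0.


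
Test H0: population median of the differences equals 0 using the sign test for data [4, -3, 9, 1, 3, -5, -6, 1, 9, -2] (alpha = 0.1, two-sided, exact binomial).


Step 1: Discard zero differences. Original n = 10; n_eff = number of nonzero differences = 10.
Nonzero differences (with sign): +4, -3, +9, +1, +3, -5, -6, +1, +9, -2
Step 2: Count signs: positive = 6, negative = 4.
Step 3: Under H0: P(positive) = 0.5, so the number of positives S ~ Bin(10, 0.5).
Step 4: Two-sided exact p-value = sum of Bin(10,0.5) probabilities at or below the observed probability = 0.753906.
Step 5: alpha = 0.1. fail to reject H0.

n_eff = 10, pos = 6, neg = 4, p = 0.753906, fail to reject H0.


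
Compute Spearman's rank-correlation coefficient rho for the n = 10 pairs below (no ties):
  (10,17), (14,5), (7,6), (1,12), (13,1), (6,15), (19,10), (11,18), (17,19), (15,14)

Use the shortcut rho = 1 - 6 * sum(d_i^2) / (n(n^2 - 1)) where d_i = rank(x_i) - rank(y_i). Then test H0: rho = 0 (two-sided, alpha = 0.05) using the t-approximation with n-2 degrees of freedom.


Step 1: Rank x and y separately (midranks; no ties here).
rank(x): 10->4, 14->7, 7->3, 1->1, 13->6, 6->2, 19->10, 11->5, 17->9, 15->8
rank(y): 17->8, 5->2, 6->3, 12->5, 1->1, 15->7, 10->4, 18->9, 19->10, 14->6
Step 2: d_i = R_x(i) - R_y(i); compute d_i^2.
  (4-8)^2=16, (7-2)^2=25, (3-3)^2=0, (1-5)^2=16, (6-1)^2=25, (2-7)^2=25, (10-4)^2=36, (5-9)^2=16, (9-10)^2=1, (8-6)^2=4
sum(d^2) = 164.
Step 3: rho = 1 - 6*164 / (10*(10^2 - 1)) = 1 - 984/990 = 0.006061.
Step 4: Under H0, t = rho * sqrt((n-2)/(1-rho^2)) = 0.0171 ~ t(8).
Step 5: Two-sided p-value from the t-distribution with 8 df = 0.986743.
Step 6: alpha = 0.05. fail to reject H0.

rho = 0.0061, p = 0.986743, fail to reject H0 at alpha = 0.05.


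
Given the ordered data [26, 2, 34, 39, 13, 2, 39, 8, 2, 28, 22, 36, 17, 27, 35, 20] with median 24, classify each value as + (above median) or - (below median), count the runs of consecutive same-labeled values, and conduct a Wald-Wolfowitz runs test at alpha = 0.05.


Step 1: Compute median = 24; label A = above, B = below.
Labels in order: ABAABBABBABABAAB  (n_A = 8, n_B = 8)
Step 2: Count runs R = 12.
Step 3: Under H0 (random ordering), E[R] = 2*n_A*n_B/(n_A+n_B) + 1 = 2*8*8/16 + 1 = 9.0000.
        Var[R] = 2*n_A*n_B*(2*n_A*n_B - n_A - n_B) / ((n_A+n_B)^2 * (n_A+n_B-1)) = 14336/3840 = 3.7333.
        SD[R] = 1.9322.
Step 4: Continuity-corrected z = (R - 0.5 - E[R]) / SD[R] = (12 - 0.5 - 9.0000) / 1.9322 = 1.2939.
Step 5: Two-sided p-value via normal approximation = 2*(1 - Phi(|z|)) = 0.195709.
Step 6: alpha = 0.05. fail to reject H0.

R = 12, z = 1.2939, p = 0.195709, fail to reject H0.


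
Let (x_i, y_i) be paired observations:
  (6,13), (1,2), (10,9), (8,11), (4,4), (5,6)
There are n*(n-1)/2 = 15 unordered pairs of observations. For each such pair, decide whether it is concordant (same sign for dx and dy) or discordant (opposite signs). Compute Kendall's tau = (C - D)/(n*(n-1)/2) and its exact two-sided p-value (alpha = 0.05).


Step 1: Enumerate the 15 unordered pairs (i,j) with i<j and classify each by sign(x_j-x_i) * sign(y_j-y_i).
  (1,2):dx=-5,dy=-11->C; (1,3):dx=+4,dy=-4->D; (1,4):dx=+2,dy=-2->D; (1,5):dx=-2,dy=-9->C
  (1,6):dx=-1,dy=-7->C; (2,3):dx=+9,dy=+7->C; (2,4):dx=+7,dy=+9->C; (2,5):dx=+3,dy=+2->C
  (2,6):dx=+4,dy=+4->C; (3,4):dx=-2,dy=+2->D; (3,5):dx=-6,dy=-5->C; (3,6):dx=-5,dy=-3->C
  (4,5):dx=-4,dy=-7->C; (4,6):dx=-3,dy=-5->C; (5,6):dx=+1,dy=+2->C
Step 2: C = 12, D = 3, total pairs = 15.
Step 3: tau = (C - D)/(n(n-1)/2) = (12 - 3)/15 = 0.600000.
Step 4: Exact two-sided p-value (enumerate n! = 720 permutations of y under H0): p = 0.136111.
Step 5: alpha = 0.05. fail to reject H0.

tau_b = 0.6000 (C=12, D=3), p = 0.136111, fail to reject H0.


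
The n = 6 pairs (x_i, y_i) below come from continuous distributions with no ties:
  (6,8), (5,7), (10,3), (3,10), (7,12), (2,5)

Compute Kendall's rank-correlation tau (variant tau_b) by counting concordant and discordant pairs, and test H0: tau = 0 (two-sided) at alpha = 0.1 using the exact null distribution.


Step 1: Enumerate the 15 unordered pairs (i,j) with i<j and classify each by sign(x_j-x_i) * sign(y_j-y_i).
  (1,2):dx=-1,dy=-1->C; (1,3):dx=+4,dy=-5->D; (1,4):dx=-3,dy=+2->D; (1,5):dx=+1,dy=+4->C
  (1,6):dx=-4,dy=-3->C; (2,3):dx=+5,dy=-4->D; (2,4):dx=-2,dy=+3->D; (2,5):dx=+2,dy=+5->C
  (2,6):dx=-3,dy=-2->C; (3,4):dx=-7,dy=+7->D; (3,5):dx=-3,dy=+9->D; (3,6):dx=-8,dy=+2->D
  (4,5):dx=+4,dy=+2->C; (4,6):dx=-1,dy=-5->C; (5,6):dx=-5,dy=-7->C
Step 2: C = 8, D = 7, total pairs = 15.
Step 3: tau = (C - D)/(n(n-1)/2) = (8 - 7)/15 = 0.066667.
Step 4: Exact two-sided p-value (enumerate n! = 720 permutations of y under H0): p = 1.000000.
Step 5: alpha = 0.1. fail to reject H0.

tau_b = 0.0667 (C=8, D=7), p = 1.000000, fail to reject H0.


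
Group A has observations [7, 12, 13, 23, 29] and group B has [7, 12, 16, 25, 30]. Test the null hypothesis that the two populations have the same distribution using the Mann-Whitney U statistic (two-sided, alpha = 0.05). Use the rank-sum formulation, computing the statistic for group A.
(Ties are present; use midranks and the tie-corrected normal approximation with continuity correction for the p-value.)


Step 1: Combine and sort all 10 observations; assign midranks.
sorted (value, group): (7,X), (7,Y), (12,X), (12,Y), (13,X), (16,Y), (23,X), (25,Y), (29,X), (30,Y)
ranks: 7->1.5, 7->1.5, 12->3.5, 12->3.5, 13->5, 16->6, 23->7, 25->8, 29->9, 30->10
Step 2: Rank sum for X: R1 = 1.5 + 3.5 + 5 + 7 + 9 = 26.
Step 3: U_X = R1 - n1(n1+1)/2 = 26 - 5*6/2 = 26 - 15 = 11.
       U_Y = n1*n2 - U_X = 25 - 11 = 14.
Step 4: Ties are present, so use the tie-corrected normal approximation (with continuity correction) for the p-value.
Step 5: p-value = 0.833534; compare to alpha = 0.05. fail to reject H0.

U_X = 11, p = 0.833534, fail to reject H0 at alpha = 0.05.


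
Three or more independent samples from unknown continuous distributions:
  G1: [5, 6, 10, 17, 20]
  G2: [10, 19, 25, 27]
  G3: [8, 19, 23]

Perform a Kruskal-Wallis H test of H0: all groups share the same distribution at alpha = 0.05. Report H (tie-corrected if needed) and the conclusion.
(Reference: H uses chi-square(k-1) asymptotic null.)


Step 1: Combine all N = 12 observations and assign midranks.
sorted (value, group, rank): (5,G1,1), (6,G1,2), (8,G3,3), (10,G1,4.5), (10,G2,4.5), (17,G1,6), (19,G2,7.5), (19,G3,7.5), (20,G1,9), (23,G3,10), (25,G2,11), (27,G2,12)
Step 2: Sum ranks within each group.
R_1 = 22.5 (n_1 = 5)
R_2 = 35 (n_2 = 4)
R_3 = 20.5 (n_3 = 3)
Step 3: H = 12/(N(N+1)) * sum(R_i^2/n_i) - 3(N+1)
     = 12/(12*13) * (22.5^2/5 + 35^2/4 + 20.5^2/3) - 3*13
     = 0.076923 * 547.583 - 39
     = 3.121795.
Step 4: Ties present; correction factor C = 1 - 12/(12^3 - 12) = 0.993007. Corrected H = 3.121795 / 0.993007 = 3.143779.
Step 5: Under H0, H ~ chi^2(2); p-value = 0.207652.
Step 6: alpha = 0.05. fail to reject H0.

H = 3.1438, df = 2, p = 0.207652, fail to reject H0.


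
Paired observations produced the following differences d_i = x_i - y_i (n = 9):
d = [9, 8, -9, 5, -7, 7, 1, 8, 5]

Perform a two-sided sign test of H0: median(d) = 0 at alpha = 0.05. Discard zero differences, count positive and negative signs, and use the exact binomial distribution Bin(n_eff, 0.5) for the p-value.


Step 1: Discard zero differences. Original n = 9; n_eff = number of nonzero differences = 9.
Nonzero differences (with sign): +9, +8, -9, +5, -7, +7, +1, +8, +5
Step 2: Count signs: positive = 7, negative = 2.
Step 3: Under H0: P(positive) = 0.5, so the number of positives S ~ Bin(9, 0.5).
Step 4: Two-sided exact p-value = sum of Bin(9,0.5) probabilities at or below the observed probability = 0.179688.
Step 5: alpha = 0.05. fail to reject H0.

n_eff = 9, pos = 7, neg = 2, p = 0.179688, fail to reject H0.


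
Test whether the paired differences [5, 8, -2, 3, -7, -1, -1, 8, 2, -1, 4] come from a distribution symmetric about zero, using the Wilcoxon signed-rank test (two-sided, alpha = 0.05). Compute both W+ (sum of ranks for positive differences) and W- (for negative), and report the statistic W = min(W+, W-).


Step 1: Drop any zero differences (none here) and take |d_i|.
|d| = [5, 8, 2, 3, 7, 1, 1, 8, 2, 1, 4]
Step 2: Midrank |d_i| (ties get averaged ranks).
ranks: |5|->8, |8|->10.5, |2|->4.5, |3|->6, |7|->9, |1|->2, |1|->2, |8|->10.5, |2|->4.5, |1|->2, |4|->7
Step 3: Attach original signs; sum ranks with positive sign and with negative sign.
W+ = 8 + 10.5 + 6 + 10.5 + 4.5 + 7 = 46.5
W- = 4.5 + 9 + 2 + 2 + 2 = 19.5
(Check: W+ + W- = 66 should equal n(n+1)/2 = 66.)
Step 4: Test statistic W = min(W+, W-) = 19.5.
Step 5: Ties in |d|, so use the tie-corrected normal approximation.
        E[W] = n(n+1)/4 = 11*12/4 = 33.
        Tie groups: |d|=1 (t=3), |d|=2 (t=2), |d|=8 (t=2); sum(t^3 - t) = 36.
        Var[W] = n(n+1)(2n+1)/24 - sum(t^3-t)/48 = 3036/24 - 36/48 = 125.75.
        z = (W - E[W]) / sqrt(Var[W]) = (19.5 - 33) / 11.2138 = -1.2039.
        Two-sided p = 2*Phi(z) = 0.228640.
Step 6: alpha = 0.05. fail to reject H0.

W+ = 46.5, W- = 19.5, W = min = 19.5, p = 0.228640, fail to reject H0.


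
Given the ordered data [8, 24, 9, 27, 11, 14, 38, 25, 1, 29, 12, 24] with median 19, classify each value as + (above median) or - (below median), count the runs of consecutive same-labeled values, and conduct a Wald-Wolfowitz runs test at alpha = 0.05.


Step 1: Compute median = 19; label A = above, B = below.
Labels in order: BABABBAABABA  (n_A = 6, n_B = 6)
Step 2: Count runs R = 10.
Step 3: Under H0 (random ordering), E[R] = 2*n_A*n_B/(n_A+n_B) + 1 = 2*6*6/12 + 1 = 7.0000.
        Var[R] = 2*n_A*n_B*(2*n_A*n_B - n_A - n_B) / ((n_A+n_B)^2 * (n_A+n_B-1)) = 4320/1584 = 2.7273.
        SD[R] = 1.6514.
Step 4: Continuity-corrected z = (R - 0.5 - E[R]) / SD[R] = (10 - 0.5 - 7.0000) / 1.6514 = 1.5138.
Step 5: Two-sided p-value via normal approximation = 2*(1 - Phi(|z|)) = 0.130070.
Step 6: alpha = 0.05. fail to reject H0.

R = 10, z = 1.5138, p = 0.130070, fail to reject H0.


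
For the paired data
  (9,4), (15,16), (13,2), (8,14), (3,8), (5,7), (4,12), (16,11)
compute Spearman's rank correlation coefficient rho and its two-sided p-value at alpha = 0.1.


Step 1: Rank x and y separately (midranks; no ties here).
rank(x): 9->5, 15->7, 13->6, 8->4, 3->1, 5->3, 4->2, 16->8
rank(y): 4->2, 16->8, 2->1, 14->7, 8->4, 7->3, 12->6, 11->5
Step 2: d_i = R_x(i) - R_y(i); compute d_i^2.
  (5-2)^2=9, (7-8)^2=1, (6-1)^2=25, (4-7)^2=9, (1-4)^2=9, (3-3)^2=0, (2-6)^2=16, (8-5)^2=9
sum(d^2) = 78.
Step 3: rho = 1 - 6*78 / (8*(8^2 - 1)) = 1 - 468/504 = 0.071429.
Step 4: Under H0, t = rho * sqrt((n-2)/(1-rho^2)) = 0.1754 ~ t(6).
Step 5: Two-sided p-value from the t-distribution with 6 df = 0.866526.
Step 6: alpha = 0.1. fail to reject H0.

rho = 0.0714, p = 0.866526, fail to reject H0 at alpha = 0.1.


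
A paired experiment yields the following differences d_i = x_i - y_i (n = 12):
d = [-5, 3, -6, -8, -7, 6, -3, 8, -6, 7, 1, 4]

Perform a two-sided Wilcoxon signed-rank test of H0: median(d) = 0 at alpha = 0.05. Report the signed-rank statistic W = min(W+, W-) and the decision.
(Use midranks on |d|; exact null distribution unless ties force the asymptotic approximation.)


Step 1: Drop any zero differences (none here) and take |d_i|.
|d| = [5, 3, 6, 8, 7, 6, 3, 8, 6, 7, 1, 4]
Step 2: Midrank |d_i| (ties get averaged ranks).
ranks: |5|->5, |3|->2.5, |6|->7, |8|->11.5, |7|->9.5, |6|->7, |3|->2.5, |8|->11.5, |6|->7, |7|->9.5, |1|->1, |4|->4
Step 3: Attach original signs; sum ranks with positive sign and with negative sign.
W+ = 2.5 + 7 + 11.5 + 9.5 + 1 + 4 = 35.5
W- = 5 + 7 + 11.5 + 9.5 + 2.5 + 7 = 42.5
(Check: W+ + W- = 78 should equal n(n+1)/2 = 78.)
Step 4: Test statistic W = min(W+, W-) = 35.5.
Step 5: Ties in |d|, so use the tie-corrected normal approximation.
        E[W] = n(n+1)/4 = 12*13/4 = 39.
        Tie groups: |d|=3 (t=2), |d|=6 (t=3), |d|=7 (t=2), |d|=8 (t=2); sum(t^3 - t) = 42.
        Var[W] = n(n+1)(2n+1)/24 - sum(t^3-t)/48 = 3900/24 - 42/48 = 161.625.
        z = (W - E[W]) / sqrt(Var[W]) = (35.5 - 39) / 12.7132 = -0.2753.
        Two-sided p = 2*Phi(z) = 0.783082.
Step 6: alpha = 0.05. fail to reject H0.

W+ = 35.5, W- = 42.5, W = min = 35.5, p = 0.783082, fail to reject H0.


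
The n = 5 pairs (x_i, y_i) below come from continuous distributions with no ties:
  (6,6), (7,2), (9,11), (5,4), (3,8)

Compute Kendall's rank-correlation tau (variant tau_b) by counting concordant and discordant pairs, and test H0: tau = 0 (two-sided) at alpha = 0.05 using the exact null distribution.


Step 1: Enumerate the 10 unordered pairs (i,j) with i<j and classify each by sign(x_j-x_i) * sign(y_j-y_i).
  (1,2):dx=+1,dy=-4->D; (1,3):dx=+3,dy=+5->C; (1,4):dx=-1,dy=-2->C; (1,5):dx=-3,dy=+2->D
  (2,3):dx=+2,dy=+9->C; (2,4):dx=-2,dy=+2->D; (2,5):dx=-4,dy=+6->D; (3,4):dx=-4,dy=-7->C
  (3,5):dx=-6,dy=-3->C; (4,5):dx=-2,dy=+4->D
Step 2: C = 5, D = 5, total pairs = 10.
Step 3: tau = (C - D)/(n(n-1)/2) = (5 - 5)/10 = 0.000000.
Step 4: Exact two-sided p-value (enumerate n! = 120 permutations of y under H0): p = 1.000000.
Step 5: alpha = 0.05. fail to reject H0.

tau_b = 0.0000 (C=5, D=5), p = 1.000000, fail to reject H0.


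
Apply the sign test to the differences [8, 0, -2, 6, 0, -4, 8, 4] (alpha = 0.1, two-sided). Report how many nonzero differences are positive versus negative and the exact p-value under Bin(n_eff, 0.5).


Step 1: Discard zero differences. Original n = 8; n_eff = number of nonzero differences = 6.
Nonzero differences (with sign): +8, -2, +6, -4, +8, +4
Step 2: Count signs: positive = 4, negative = 2.
Step 3: Under H0: P(positive) = 0.5, so the number of positives S ~ Bin(6, 0.5).
Step 4: Two-sided exact p-value = sum of Bin(6,0.5) probabilities at or below the observed probability = 0.687500.
Step 5: alpha = 0.1. fail to reject H0.

n_eff = 6, pos = 4, neg = 2, p = 0.687500, fail to reject H0.


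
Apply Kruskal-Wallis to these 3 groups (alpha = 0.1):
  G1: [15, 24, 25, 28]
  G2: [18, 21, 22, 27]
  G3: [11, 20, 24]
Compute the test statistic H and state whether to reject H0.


Step 1: Combine all N = 11 observations and assign midranks.
sorted (value, group, rank): (11,G3,1), (15,G1,2), (18,G2,3), (20,G3,4), (21,G2,5), (22,G2,6), (24,G1,7.5), (24,G3,7.5), (25,G1,9), (27,G2,10), (28,G1,11)
Step 2: Sum ranks within each group.
R_1 = 29.5 (n_1 = 4)
R_2 = 24 (n_2 = 4)
R_3 = 12.5 (n_3 = 3)
Step 3: H = 12/(N(N+1)) * sum(R_i^2/n_i) - 3(N+1)
     = 12/(11*12) * (29.5^2/4 + 24^2/4 + 12.5^2/3) - 3*12
     = 0.090909 * 413.646 - 36
     = 1.604167.
Step 4: Ties present; correction factor C = 1 - 6/(11^3 - 11) = 0.995455. Corrected H = 1.604167 / 0.995455 = 1.611492.
Step 5: Under H0, H ~ chi^2(2); p-value = 0.446755.
Step 6: alpha = 0.1. fail to reject H0.

H = 1.6115, df = 2, p = 0.446755, fail to reject H0.


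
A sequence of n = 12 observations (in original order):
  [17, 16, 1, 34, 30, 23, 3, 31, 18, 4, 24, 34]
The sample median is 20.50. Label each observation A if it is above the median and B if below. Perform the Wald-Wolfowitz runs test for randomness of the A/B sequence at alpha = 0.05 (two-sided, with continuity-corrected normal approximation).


Step 1: Compute median = 20.50; label A = above, B = below.
Labels in order: BBBAAABABBAA  (n_A = 6, n_B = 6)
Step 2: Count runs R = 6.
Step 3: Under H0 (random ordering), E[R] = 2*n_A*n_B/(n_A+n_B) + 1 = 2*6*6/12 + 1 = 7.0000.
        Var[R] = 2*n_A*n_B*(2*n_A*n_B - n_A - n_B) / ((n_A+n_B)^2 * (n_A+n_B-1)) = 4320/1584 = 2.7273.
        SD[R] = 1.6514.
Step 4: Continuity-corrected z = (R + 0.5 - E[R]) / SD[R] = (6 + 0.5 - 7.0000) / 1.6514 = -0.3028.
Step 5: Two-sided p-value via normal approximation = 2*(1 - Phi(|z|)) = 0.762069.
Step 6: alpha = 0.05. fail to reject H0.

R = 6, z = -0.3028, p = 0.762069, fail to reject H0.


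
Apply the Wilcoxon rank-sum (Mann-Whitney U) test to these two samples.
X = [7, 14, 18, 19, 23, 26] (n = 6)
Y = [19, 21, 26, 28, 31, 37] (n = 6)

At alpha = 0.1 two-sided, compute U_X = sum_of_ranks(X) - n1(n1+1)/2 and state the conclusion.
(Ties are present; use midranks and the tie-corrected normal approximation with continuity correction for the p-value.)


Step 1: Combine and sort all 12 observations; assign midranks.
sorted (value, group): (7,X), (14,X), (18,X), (19,X), (19,Y), (21,Y), (23,X), (26,X), (26,Y), (28,Y), (31,Y), (37,Y)
ranks: 7->1, 14->2, 18->3, 19->4.5, 19->4.5, 21->6, 23->7, 26->8.5, 26->8.5, 28->10, 31->11, 37->12
Step 2: Rank sum for X: R1 = 1 + 2 + 3 + 4.5 + 7 + 8.5 = 26.
Step 3: U_X = R1 - n1(n1+1)/2 = 26 - 6*7/2 = 26 - 21 = 5.
       U_Y = n1*n2 - U_X = 36 - 5 = 31.
Step 4: Ties are present, so use the tie-corrected normal approximation (with continuity correction) for the p-value.
Step 5: p-value = 0.044576; compare to alpha = 0.1. reject H0.

U_X = 5, p = 0.044576, reject H0 at alpha = 0.1.


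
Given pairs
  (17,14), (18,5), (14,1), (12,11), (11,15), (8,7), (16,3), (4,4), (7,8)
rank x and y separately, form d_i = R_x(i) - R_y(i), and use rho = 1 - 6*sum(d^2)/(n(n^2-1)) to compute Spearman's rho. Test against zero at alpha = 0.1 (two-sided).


Step 1: Rank x and y separately (midranks; no ties here).
rank(x): 17->8, 18->9, 14->6, 12->5, 11->4, 8->3, 16->7, 4->1, 7->2
rank(y): 14->8, 5->4, 1->1, 11->7, 15->9, 7->5, 3->2, 4->3, 8->6
Step 2: d_i = R_x(i) - R_y(i); compute d_i^2.
  (8-8)^2=0, (9-4)^2=25, (6-1)^2=25, (5-7)^2=4, (4-9)^2=25, (3-5)^2=4, (7-2)^2=25, (1-3)^2=4, (2-6)^2=16
sum(d^2) = 128.
Step 3: rho = 1 - 6*128 / (9*(9^2 - 1)) = 1 - 768/720 = -0.066667.
Step 4: Under H0, t = rho * sqrt((n-2)/(1-rho^2)) = -0.1768 ~ t(7).
Step 5: Two-sided p-value from the t-distribution with 7 df = 0.864690.
Step 6: alpha = 0.1. fail to reject H0.

rho = -0.0667, p = 0.864690, fail to reject H0 at alpha = 0.1.


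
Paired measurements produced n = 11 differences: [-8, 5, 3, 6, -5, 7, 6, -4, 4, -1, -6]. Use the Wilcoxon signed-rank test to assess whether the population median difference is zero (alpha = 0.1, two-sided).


Step 1: Drop any zero differences (none here) and take |d_i|.
|d| = [8, 5, 3, 6, 5, 7, 6, 4, 4, 1, 6]
Step 2: Midrank |d_i| (ties get averaged ranks).
ranks: |8|->11, |5|->5.5, |3|->2, |6|->8, |5|->5.5, |7|->10, |6|->8, |4|->3.5, |4|->3.5, |1|->1, |6|->8
Step 3: Attach original signs; sum ranks with positive sign and with negative sign.
W+ = 5.5 + 2 + 8 + 10 + 8 + 3.5 = 37
W- = 11 + 5.5 + 3.5 + 1 + 8 = 29
(Check: W+ + W- = 66 should equal n(n+1)/2 = 66.)
Step 4: Test statistic W = min(W+, W-) = 29.
Step 5: Ties in |d|, so use the tie-corrected normal approximation.
        E[W] = n(n+1)/4 = 11*12/4 = 33.
        Tie groups: |d|=4 (t=2), |d|=5 (t=2), |d|=6 (t=3); sum(t^3 - t) = 36.
        Var[W] = n(n+1)(2n+1)/24 - sum(t^3-t)/48 = 3036/24 - 36/48 = 125.75.
        z = (W - E[W]) / sqrt(Var[W]) = (29 - 33) / 11.2138 = -0.3567.
        Two-sided p = 2*Phi(z) = 0.721315.
Step 6: alpha = 0.1. fail to reject H0.

W+ = 37, W- = 29, W = min = 29, p = 0.721315, fail to reject H0.


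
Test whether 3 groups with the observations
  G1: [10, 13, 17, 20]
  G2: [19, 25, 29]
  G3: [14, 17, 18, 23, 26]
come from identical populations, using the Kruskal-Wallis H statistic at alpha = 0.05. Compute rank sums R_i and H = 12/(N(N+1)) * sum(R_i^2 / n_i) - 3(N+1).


Step 1: Combine all N = 12 observations and assign midranks.
sorted (value, group, rank): (10,G1,1), (13,G1,2), (14,G3,3), (17,G1,4.5), (17,G3,4.5), (18,G3,6), (19,G2,7), (20,G1,8), (23,G3,9), (25,G2,10), (26,G3,11), (29,G2,12)
Step 2: Sum ranks within each group.
R_1 = 15.5 (n_1 = 4)
R_2 = 29 (n_2 = 3)
R_3 = 33.5 (n_3 = 5)
Step 3: H = 12/(N(N+1)) * sum(R_i^2/n_i) - 3(N+1)
     = 12/(12*13) * (15.5^2/4 + 29^2/3 + 33.5^2/5) - 3*13
     = 0.076923 * 564.846 - 39
     = 4.449679.
Step 4: Ties present; correction factor C = 1 - 6/(12^3 - 12) = 0.996503. Corrected H = 4.449679 / 0.996503 = 4.465292.
Step 5: Under H0, H ~ chi^2(2); p-value = 0.107244.
Step 6: alpha = 0.05. fail to reject H0.

H = 4.4653, df = 2, p = 0.107244, fail to reject H0.


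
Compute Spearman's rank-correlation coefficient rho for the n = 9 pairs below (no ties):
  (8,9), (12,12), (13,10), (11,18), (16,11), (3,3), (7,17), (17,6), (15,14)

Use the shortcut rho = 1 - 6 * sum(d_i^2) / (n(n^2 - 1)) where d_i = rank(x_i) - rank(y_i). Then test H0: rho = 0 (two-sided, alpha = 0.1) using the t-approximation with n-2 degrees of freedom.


Step 1: Rank x and y separately (midranks; no ties here).
rank(x): 8->3, 12->5, 13->6, 11->4, 16->8, 3->1, 7->2, 17->9, 15->7
rank(y): 9->3, 12->6, 10->4, 18->9, 11->5, 3->1, 17->8, 6->2, 14->7
Step 2: d_i = R_x(i) - R_y(i); compute d_i^2.
  (3-3)^2=0, (5-6)^2=1, (6-4)^2=4, (4-9)^2=25, (8-5)^2=9, (1-1)^2=0, (2-8)^2=36, (9-2)^2=49, (7-7)^2=0
sum(d^2) = 124.
Step 3: rho = 1 - 6*124 / (9*(9^2 - 1)) = 1 - 744/720 = -0.033333.
Step 4: Under H0, t = rho * sqrt((n-2)/(1-rho^2)) = -0.0882 ~ t(7).
Step 5: Two-sided p-value from the t-distribution with 7 df = 0.932157.
Step 6: alpha = 0.1. fail to reject H0.

rho = -0.0333, p = 0.932157, fail to reject H0 at alpha = 0.1.


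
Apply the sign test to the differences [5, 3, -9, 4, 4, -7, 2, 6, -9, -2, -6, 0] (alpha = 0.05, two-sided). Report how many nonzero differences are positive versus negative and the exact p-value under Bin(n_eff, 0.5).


Step 1: Discard zero differences. Original n = 12; n_eff = number of nonzero differences = 11.
Nonzero differences (with sign): +5, +3, -9, +4, +4, -7, +2, +6, -9, -2, -6
Step 2: Count signs: positive = 6, negative = 5.
Step 3: Under H0: P(positive) = 0.5, so the number of positives S ~ Bin(11, 0.5).
Step 4: Two-sided exact p-value = sum of Bin(11,0.5) probabilities at or below the observed probability = 1.000000.
Step 5: alpha = 0.05. fail to reject H0.

n_eff = 11, pos = 6, neg = 5, p = 1.000000, fail to reject H0.


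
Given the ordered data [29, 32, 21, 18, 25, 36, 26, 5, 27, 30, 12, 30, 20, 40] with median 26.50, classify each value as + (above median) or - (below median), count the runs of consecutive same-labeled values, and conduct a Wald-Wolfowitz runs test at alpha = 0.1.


Step 1: Compute median = 26.50; label A = above, B = below.
Labels in order: AABBBABBAABABA  (n_A = 7, n_B = 7)
Step 2: Count runs R = 9.
Step 3: Under H0 (random ordering), E[R] = 2*n_A*n_B/(n_A+n_B) + 1 = 2*7*7/14 + 1 = 8.0000.
        Var[R] = 2*n_A*n_B*(2*n_A*n_B - n_A - n_B) / ((n_A+n_B)^2 * (n_A+n_B-1)) = 8232/2548 = 3.2308.
        SD[R] = 1.7974.
Step 4: Continuity-corrected z = (R - 0.5 - E[R]) / SD[R] = (9 - 0.5 - 8.0000) / 1.7974 = 0.2782.
Step 5: Two-sided p-value via normal approximation = 2*(1 - Phi(|z|)) = 0.780879.
Step 6: alpha = 0.1. fail to reject H0.

R = 9, z = 0.2782, p = 0.780879, fail to reject H0.


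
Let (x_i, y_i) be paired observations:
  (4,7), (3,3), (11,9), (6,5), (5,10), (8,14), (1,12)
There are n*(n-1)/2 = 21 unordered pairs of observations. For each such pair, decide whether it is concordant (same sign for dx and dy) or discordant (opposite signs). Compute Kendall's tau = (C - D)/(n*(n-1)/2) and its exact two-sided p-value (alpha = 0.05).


Step 1: Enumerate the 21 unordered pairs (i,j) with i<j and classify each by sign(x_j-x_i) * sign(y_j-y_i).
  (1,2):dx=-1,dy=-4->C; (1,3):dx=+7,dy=+2->C; (1,4):dx=+2,dy=-2->D; (1,5):dx=+1,dy=+3->C
  (1,6):dx=+4,dy=+7->C; (1,7):dx=-3,dy=+5->D; (2,3):dx=+8,dy=+6->C; (2,4):dx=+3,dy=+2->C
  (2,5):dx=+2,dy=+7->C; (2,6):dx=+5,dy=+11->C; (2,7):dx=-2,dy=+9->D; (3,4):dx=-5,dy=-4->C
  (3,5):dx=-6,dy=+1->D; (3,6):dx=-3,dy=+5->D; (3,7):dx=-10,dy=+3->D; (4,5):dx=-1,dy=+5->D
  (4,6):dx=+2,dy=+9->C; (4,7):dx=-5,dy=+7->D; (5,6):dx=+3,dy=+4->C; (5,7):dx=-4,dy=+2->D
  (6,7):dx=-7,dy=-2->C
Step 2: C = 12, D = 9, total pairs = 21.
Step 3: tau = (C - D)/(n(n-1)/2) = (12 - 9)/21 = 0.142857.
Step 4: Exact two-sided p-value (enumerate n! = 5040 permutations of y under H0): p = 0.772619.
Step 5: alpha = 0.05. fail to reject H0.

tau_b = 0.1429 (C=12, D=9), p = 0.772619, fail to reject H0.


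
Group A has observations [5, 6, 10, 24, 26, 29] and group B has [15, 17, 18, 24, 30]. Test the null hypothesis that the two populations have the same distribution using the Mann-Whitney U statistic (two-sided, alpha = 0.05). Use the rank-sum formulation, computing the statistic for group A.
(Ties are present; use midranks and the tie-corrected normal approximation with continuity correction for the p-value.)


Step 1: Combine and sort all 11 observations; assign midranks.
sorted (value, group): (5,X), (6,X), (10,X), (15,Y), (17,Y), (18,Y), (24,X), (24,Y), (26,X), (29,X), (30,Y)
ranks: 5->1, 6->2, 10->3, 15->4, 17->5, 18->6, 24->7.5, 24->7.5, 26->9, 29->10, 30->11
Step 2: Rank sum for X: R1 = 1 + 2 + 3 + 7.5 + 9 + 10 = 32.5.
Step 3: U_X = R1 - n1(n1+1)/2 = 32.5 - 6*7/2 = 32.5 - 21 = 11.5.
       U_Y = n1*n2 - U_X = 30 - 11.5 = 18.5.
Step 4: Ties are present, so use the tie-corrected normal approximation (with continuity correction) for the p-value.
Step 5: p-value = 0.583025; compare to alpha = 0.05. fail to reject H0.

U_X = 11.5, p = 0.583025, fail to reject H0 at alpha = 0.05.


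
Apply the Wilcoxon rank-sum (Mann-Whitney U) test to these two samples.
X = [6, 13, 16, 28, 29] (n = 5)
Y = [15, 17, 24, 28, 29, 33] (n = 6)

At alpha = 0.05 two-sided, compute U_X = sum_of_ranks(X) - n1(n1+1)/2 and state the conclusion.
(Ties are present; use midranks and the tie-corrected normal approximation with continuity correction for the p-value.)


Step 1: Combine and sort all 11 observations; assign midranks.
sorted (value, group): (6,X), (13,X), (15,Y), (16,X), (17,Y), (24,Y), (28,X), (28,Y), (29,X), (29,Y), (33,Y)
ranks: 6->1, 13->2, 15->3, 16->4, 17->5, 24->6, 28->7.5, 28->7.5, 29->9.5, 29->9.5, 33->11
Step 2: Rank sum for X: R1 = 1 + 2 + 4 + 7.5 + 9.5 = 24.
Step 3: U_X = R1 - n1(n1+1)/2 = 24 - 5*6/2 = 24 - 15 = 9.
       U_Y = n1*n2 - U_X = 30 - 9 = 21.
Step 4: Ties are present, so use the tie-corrected normal approximation (with continuity correction) for the p-value.
Step 5: p-value = 0.313093; compare to alpha = 0.05. fail to reject H0.

U_X = 9, p = 0.313093, fail to reject H0 at alpha = 0.05.
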